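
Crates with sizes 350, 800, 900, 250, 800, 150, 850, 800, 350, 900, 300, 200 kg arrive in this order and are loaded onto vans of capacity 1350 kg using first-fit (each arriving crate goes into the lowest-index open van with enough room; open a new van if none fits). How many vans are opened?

  350 → van 1 (new)  [load 350/1350]
  800 → van 1  [load 1150/1350]
  900 → van 2 (new)  [load 900/1350]
  250 → van 2  [load 1150/1350]
  800 → van 3 (new)  [load 800/1350]
  150 → van 1  [load 1300/1350]
  850 → van 4 (new)  [load 850/1350]
  800 → van 5 (new)  [load 800/1350]
  350 → van 3  [load 1150/1350]
  900 → van 6 (new)  [load 900/1350]
  300 → van 4  [load 1150/1350]
  200 → van 2  [load 1350/1350]
6 vans opened.

6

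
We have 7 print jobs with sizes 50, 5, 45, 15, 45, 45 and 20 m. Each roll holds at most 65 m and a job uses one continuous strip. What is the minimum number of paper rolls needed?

Total = 50 + 45 + 45 + 45 + 20 + 15 + 5 = 225 m.
Lower bound: ⌈225/65⌉ = 4 paper rolls.
A packing using 4 paper rolls:
  roll 1: 50 + 15 = 65
  roll 2: 45 + 20 = 65
  roll 3: 45 + 5 = 50
  roll 4: 45 = 45
This matches the lower bound, so 4 is optimal.

4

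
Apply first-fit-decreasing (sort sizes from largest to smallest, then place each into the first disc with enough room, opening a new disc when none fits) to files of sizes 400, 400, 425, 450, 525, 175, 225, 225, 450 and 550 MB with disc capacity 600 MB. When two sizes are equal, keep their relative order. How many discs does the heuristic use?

Sorted descending: 550, 525, 450, 450, 425, 400, 400, 225, 225, 175.
  550 → disc 1 (new)  [load 550/600]
  525 → disc 2 (new)  [load 525/600]
  450 → disc 3 (new)  [load 450/600]
  450 → disc 4 (new)  [load 450/600]
  425 → disc 5 (new)  [load 425/600]
  400 → disc 6 (new)  [load 400/600]
  400 → disc 7 (new)  [load 400/600]
  225 → disc 8 (new)  [load 225/600]
  225 → disc 8  [load 450/600]
  175 → disc 5  [load 600/600]
8 discs opened.

8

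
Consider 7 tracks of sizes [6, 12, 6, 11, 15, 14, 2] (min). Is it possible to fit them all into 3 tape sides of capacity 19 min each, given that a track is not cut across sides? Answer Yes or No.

Total = 66 min; ⌈66/19⌉ = 4.
At least 4 tape sides are required, but only 3 are allowed.

No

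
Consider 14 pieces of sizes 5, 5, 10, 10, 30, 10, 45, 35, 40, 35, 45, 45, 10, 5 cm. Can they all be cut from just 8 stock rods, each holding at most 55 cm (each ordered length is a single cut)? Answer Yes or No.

Yes

A valid assignment using 7 stock rods:
  stock rod 1: 45 + 10 = 55
  stock rod 2: 45 + 10 = 55
  stock rod 3: 45 + 10 = 55
  stock rod 4: 40 + 10 + 5 = 55
  stock rod 5: 35 + 5 + 5 = 45
  stock rod 6: 35 = 35
  stock rod 7: 30 = 30
That uses only 7 ≤ 8, so 8 stock rods are enough.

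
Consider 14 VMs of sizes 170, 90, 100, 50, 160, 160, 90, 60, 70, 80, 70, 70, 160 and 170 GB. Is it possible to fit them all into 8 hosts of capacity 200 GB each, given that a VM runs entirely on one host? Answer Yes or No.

No

Total = 1500 GB; ⌈1500/200⌉ = 8.
The bound of 8 does not rule out 8, but exhaustive search shows no assignment into 8 hosts of capacity 200 GB exists — the minimum is 9.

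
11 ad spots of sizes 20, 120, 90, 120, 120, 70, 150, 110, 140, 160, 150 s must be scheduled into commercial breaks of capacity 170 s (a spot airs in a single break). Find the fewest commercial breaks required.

9

Total = 160 + 150 + 150 + 140 + 120 + 120 + 120 + 110 + 90 + 70 + 20 = 1250 s.
Lower bound: ⌈1250/170⌉ = 8 commercial breaks.
Also, 9 ad spots each exceed 85 s, and no two of those can share a break, so at least 9 commercial breaks are needed.
A packing using 9 commercial breaks:
  break 1: 160 = 160
  break 2: 150 + 20 = 170
  break 3: 150 = 150
  break 4: 140 = 140
  break 5: 120 = 120
  break 6: 120 = 120
  break 7: 120 = 120
  break 8: 110 = 110
  break 9: 90 + 70 = 160
This matches the lower bound, so 9 is optimal.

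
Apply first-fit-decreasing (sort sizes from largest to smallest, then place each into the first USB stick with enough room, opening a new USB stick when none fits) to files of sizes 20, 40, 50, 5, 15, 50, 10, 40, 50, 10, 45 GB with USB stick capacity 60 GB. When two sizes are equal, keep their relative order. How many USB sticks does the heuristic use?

Sorted descending: 50, 50, 50, 45, 40, 40, 20, 15, 10, 10, 5.
  50 → USB stick 1 (new)  [load 50/60]
  50 → USB stick 2 (new)  [load 50/60]
  50 → USB stick 3 (new)  [load 50/60]
  45 → USB stick 4 (new)  [load 45/60]
  40 → USB stick 5 (new)  [load 40/60]
  40 → USB stick 6 (new)  [load 40/60]
  20 → USB stick 5  [load 60/60]
  15 → USB stick 4  [load 60/60]
  10 → USB stick 1  [load 60/60]
  10 → USB stick 2  [load 60/60]
  5 → USB stick 3  [load 55/60]
6 USB sticks opened.

6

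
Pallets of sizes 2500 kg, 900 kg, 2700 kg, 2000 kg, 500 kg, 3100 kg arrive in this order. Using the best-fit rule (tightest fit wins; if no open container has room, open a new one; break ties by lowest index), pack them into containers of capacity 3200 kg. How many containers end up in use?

4

  2500 → container 1 (new)  [load 2500/3200]
  900 → container 2 (new)  [load 900/3200]
  2700 → container 3 (new)  [load 2700/3200]
  2000 → container 2  [load 2900/3200]
  500 → container 3  [load 3200/3200]
  3100 → container 4 (new)  [load 3100/3200]
4 containers opened.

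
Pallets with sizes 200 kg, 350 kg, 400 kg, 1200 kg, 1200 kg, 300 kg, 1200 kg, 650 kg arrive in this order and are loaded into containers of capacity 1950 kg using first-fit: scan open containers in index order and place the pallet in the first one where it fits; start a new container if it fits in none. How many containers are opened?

4

  200 → container 1 (new)  [load 200/1950]
  350 → container 1  [load 550/1950]
  400 → container 1  [load 950/1950]
  1200 → container 2 (new)  [load 1200/1950]
  1200 → container 3 (new)  [load 1200/1950]
  300 → container 1  [load 1250/1950]
  1200 → container 4 (new)  [load 1200/1950]
  650 → container 1  [load 1900/1950]
4 containers opened.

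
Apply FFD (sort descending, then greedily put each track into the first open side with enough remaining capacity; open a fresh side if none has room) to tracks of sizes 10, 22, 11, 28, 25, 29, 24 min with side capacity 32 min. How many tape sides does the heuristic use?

Sorted descending: 29, 28, 25, 24, 22, 11, 10.
  29 → side 1 (new)  [load 29/32]
  28 → side 2 (new)  [load 28/32]
  25 → side 3 (new)  [load 25/32]
  24 → side 4 (new)  [load 24/32]
  22 → side 5 (new)  [load 22/32]
  11 → side 6 (new)  [load 11/32]
  10 → side 5  [load 32/32]
6 tape sides opened.

6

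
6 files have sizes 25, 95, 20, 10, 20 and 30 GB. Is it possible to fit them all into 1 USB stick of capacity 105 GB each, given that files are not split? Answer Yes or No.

Total = 200 GB; ⌈200/105⌉ = 2.
At least 2 USB sticks are required, but only 1 is allowed.

No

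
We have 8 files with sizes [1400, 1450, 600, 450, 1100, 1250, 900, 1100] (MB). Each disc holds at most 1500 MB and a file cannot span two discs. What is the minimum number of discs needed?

Total = 1450 + 1400 + 1250 + 1100 + 1100 + 900 + 600 + 450 = 8250 MB.
Lower bound: ⌈8250/1500⌉ = 6 discs.
A packing using 7 discs:
  disc 1: 1450 = 1450
  disc 2: 1400 = 1400
  disc 3: 1250 = 1250
  disc 4: 1100 = 1100
  disc 5: 1100 = 1100
  disc 6: 900 + 600 = 1500
  disc 7: 450 = 450
No arrangement into 6 discs stays within capacity, so 7 is optimal.

7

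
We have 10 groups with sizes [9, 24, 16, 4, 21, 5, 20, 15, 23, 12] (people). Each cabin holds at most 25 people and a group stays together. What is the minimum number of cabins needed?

7

Total = 24 + 23 + 21 + 20 + 16 + 15 + 12 + 9 + 5 + 4 = 149 people.
Lower bound: ⌈149/25⌉ = 6 cabins.
A packing using 7 cabins:
  cabin 1: 24 = 24
  cabin 2: 23 = 23
  cabin 3: 21 + 4 = 25
  cabin 4: 20 + 5 = 25
  cabin 5: 16 + 9 = 25
  cabin 6: 15 = 15
  cabin 7: 12 = 12
No arrangement into 6 cabins stays within capacity, so 7 is optimal.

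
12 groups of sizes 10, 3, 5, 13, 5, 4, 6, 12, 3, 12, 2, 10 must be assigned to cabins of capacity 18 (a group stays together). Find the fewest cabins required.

5

Total = 13 + 12 + 12 + 10 + 10 + 6 + 5 + 5 + 4 + 3 + 3 + 2 = 85.
Lower bound: ⌈85/18⌉ = 5 cabins.
A packing using 5 cabins:
  cabin 1: 13 + 5 = 18
  cabin 2: 12 + 6 = 18
  cabin 3: 12 + 5 = 17
  cabin 4: 10 + 4 + 3 = 17
  cabin 5: 10 + 3 + 2 = 15
This matches the lower bound, so 5 is optimal.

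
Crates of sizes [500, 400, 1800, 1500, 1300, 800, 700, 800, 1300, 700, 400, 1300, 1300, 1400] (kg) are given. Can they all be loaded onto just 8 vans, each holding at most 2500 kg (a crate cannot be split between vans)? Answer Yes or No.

A valid assignment using 7 vans:
  van 1: 1800 + 700 = 2500
  van 2: 1500 + 800 = 2300
  van 3: 1400 + 800 = 2200
  van 4: 1300 + 700 + 500 = 2500
  van 5: 1300 + 400 + 400 = 2100
  van 6: 1300 = 1300
  van 7: 1300 = 1300
That uses only 7 ≤ 8, so 8 vans are enough.

Yes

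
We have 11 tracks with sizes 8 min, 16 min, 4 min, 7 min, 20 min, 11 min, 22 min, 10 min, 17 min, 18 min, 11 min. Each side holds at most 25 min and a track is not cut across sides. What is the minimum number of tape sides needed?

7

Total = 22 + 20 + 18 + 17 + 16 + 11 + 11 + 10 + 8 + 7 + 4 = 144 min.
Lower bound: ⌈144/25⌉ = 6 tape sides.
A packing using 7 tape sides:
  side 1: 22 = 22
  side 2: 20 + 4 = 24
  side 3: 18 + 7 = 25
  side 4: 17 + 8 = 25
  side 5: 16 = 16
  side 6: 11 + 11 = 22
  side 7: 10 = 10
No arrangement into 6 tape sides stays within capacity, so 7 is optimal.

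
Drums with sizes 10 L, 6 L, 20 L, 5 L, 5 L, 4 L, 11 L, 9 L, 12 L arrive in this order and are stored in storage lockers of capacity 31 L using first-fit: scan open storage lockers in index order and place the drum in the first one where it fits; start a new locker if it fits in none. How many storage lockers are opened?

3

  10 → locker 1 (new)  [load 10/31]
  6 → locker 1  [load 16/31]
  20 → locker 2 (new)  [load 20/31]
  5 → locker 1  [load 21/31]
  5 → locker 1  [load 26/31]
  4 → locker 1  [load 30/31]
  11 → locker 2  [load 31/31]
  9 → locker 3 (new)  [load 9/31]
  12 → locker 3  [load 21/31]
3 storage lockers opened.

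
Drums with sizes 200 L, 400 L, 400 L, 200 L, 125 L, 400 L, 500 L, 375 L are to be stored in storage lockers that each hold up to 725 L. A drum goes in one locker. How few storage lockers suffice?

Total = 500 + 400 + 400 + 400 + 375 + 200 + 200 + 125 = 2600 L.
Lower bound: ⌈2600/725⌉ = 4 storage lockers.
Also, 5 drums each exceed 725/2 L, and no two of those can share a locker, so at least 5 storage lockers are needed.
A packing using 5 storage lockers:
  locker 1: 500 + 200 = 700
  locker 2: 400 + 200 + 125 = 725
  locker 3: 400 = 400
  locker 4: 400 = 400
  locker 5: 375 = 375
This matches the lower bound, so 5 is optimal.

5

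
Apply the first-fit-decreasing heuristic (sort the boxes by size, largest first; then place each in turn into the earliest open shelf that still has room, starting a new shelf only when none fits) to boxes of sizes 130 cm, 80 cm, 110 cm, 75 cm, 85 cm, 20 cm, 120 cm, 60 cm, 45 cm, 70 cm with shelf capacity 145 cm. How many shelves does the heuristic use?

6

Sorted descending: 130, 120, 110, 85, 80, 75, 70, 60, 45, 20.
  130 → shelf 1 (new)  [load 130/145]
  120 → shelf 2 (new)  [load 120/145]
  110 → shelf 3 (new)  [load 110/145]
  85 → shelf 4 (new)  [load 85/145]
  80 → shelf 5 (new)  [load 80/145]
  75 → shelf 6 (new)  [load 75/145]
  70 → shelf 6  [load 145/145]
  60 → shelf 4  [load 145/145]
  45 → shelf 5  [load 125/145]
  20 → shelf 2  [load 140/145]
6 shelves opened.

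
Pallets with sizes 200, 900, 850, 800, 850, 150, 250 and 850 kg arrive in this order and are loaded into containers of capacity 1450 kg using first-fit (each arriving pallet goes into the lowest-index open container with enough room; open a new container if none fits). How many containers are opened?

  200 → container 1 (new)  [load 200/1450]
  900 → container 1  [load 1100/1450]
  850 → container 2 (new)  [load 850/1450]
  800 → container 3 (new)  [load 800/1450]
  850 → container 4 (new)  [load 850/1450]
  150 → container 1  [load 1250/1450]
  250 → container 2  [load 1100/1450]
  850 → container 5 (new)  [load 850/1450]
5 containers opened.

5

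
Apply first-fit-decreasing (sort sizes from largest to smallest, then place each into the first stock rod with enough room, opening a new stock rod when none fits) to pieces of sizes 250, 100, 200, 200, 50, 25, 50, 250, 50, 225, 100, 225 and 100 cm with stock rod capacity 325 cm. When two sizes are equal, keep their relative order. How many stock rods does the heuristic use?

6

Sorted descending: 250, 250, 225, 225, 200, 200, 100, 100, 100, 50, 50, 50, 25.
  250 → stock rod 1 (new)  [load 250/325]
  250 → stock rod 2 (new)  [load 250/325]
  225 → stock rod 3 (new)  [load 225/325]
  225 → stock rod 4 (new)  [load 225/325]
  200 → stock rod 5 (new)  [load 200/325]
  200 → stock rod 6 (new)  [load 200/325]
  100 → stock rod 3  [load 325/325]
  100 → stock rod 4  [load 325/325]
  100 → stock rod 5  [load 300/325]
  50 → stock rod 1  [load 300/325]
  50 → stock rod 2  [load 300/325]
  50 → stock rod 6  [load 250/325]
  25 → stock rod 1  [load 325/325]
6 stock rods opened.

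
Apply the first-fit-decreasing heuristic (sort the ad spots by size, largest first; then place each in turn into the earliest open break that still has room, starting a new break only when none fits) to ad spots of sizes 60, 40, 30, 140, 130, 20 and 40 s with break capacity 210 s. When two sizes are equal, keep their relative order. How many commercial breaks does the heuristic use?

3

Sorted descending: 140, 130, 60, 40, 40, 30, 20.
  140 → break 1 (new)  [load 140/210]
  130 → break 2 (new)  [load 130/210]
  60 → break 1  [load 200/210]
  40 → break 2  [load 170/210]
  40 → break 2  [load 210/210]
  30 → break 3 (new)  [load 30/210]
  20 → break 3  [load 50/210]
3 commercial breaks opened.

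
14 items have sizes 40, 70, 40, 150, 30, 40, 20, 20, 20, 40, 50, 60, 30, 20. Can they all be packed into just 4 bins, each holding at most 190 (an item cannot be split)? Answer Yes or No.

Yes

A valid assignment using 4 bins:
  bin 1: 150 + 40 = 190
  bin 2: 70 + 60 + 50 = 180
  bin 3: 40 + 40 + 40 + 30 + 30 = 180
  bin 4: 20 + 20 + 20 + 20 = 80
Every load is within 190, so 4 bins suffice.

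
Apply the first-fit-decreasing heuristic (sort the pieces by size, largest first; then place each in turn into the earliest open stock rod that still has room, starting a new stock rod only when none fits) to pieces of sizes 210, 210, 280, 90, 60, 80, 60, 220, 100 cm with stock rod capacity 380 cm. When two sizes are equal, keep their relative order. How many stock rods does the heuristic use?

4

Sorted descending: 280, 220, 210, 210, 100, 90, 80, 60, 60.
  280 → stock rod 1 (new)  [load 280/380]
  220 → stock rod 2 (new)  [load 220/380]
  210 → stock rod 3 (new)  [load 210/380]
  210 → stock rod 4 (new)  [load 210/380]
  100 → stock rod 1  [load 380/380]
  90 → stock rod 2  [load 310/380]
  80 → stock rod 3  [load 290/380]
  60 → stock rod 2  [load 370/380]
  60 → stock rod 3  [load 350/380]
4 stock rods opened.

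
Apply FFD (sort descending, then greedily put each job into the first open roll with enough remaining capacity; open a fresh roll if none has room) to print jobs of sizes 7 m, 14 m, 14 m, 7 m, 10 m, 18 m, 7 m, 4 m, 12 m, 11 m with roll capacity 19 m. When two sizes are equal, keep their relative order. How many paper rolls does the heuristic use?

6

Sorted descending: 18, 14, 14, 12, 11, 10, 7, 7, 7, 4.
  18 → roll 1 (new)  [load 18/19]
  14 → roll 2 (new)  [load 14/19]
  14 → roll 3 (new)  [load 14/19]
  12 → roll 4 (new)  [load 12/19]
  11 → roll 5 (new)  [load 11/19]
  10 → roll 6 (new)  [load 10/19]
  7 → roll 4  [load 19/19]
  7 → roll 5  [load 18/19]
  7 → roll 6  [load 17/19]
  4 → roll 2  [load 18/19]
6 paper rolls opened.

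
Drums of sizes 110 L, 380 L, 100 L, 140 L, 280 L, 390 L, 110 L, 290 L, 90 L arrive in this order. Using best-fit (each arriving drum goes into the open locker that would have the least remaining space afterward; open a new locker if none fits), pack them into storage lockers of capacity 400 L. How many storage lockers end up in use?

5

  110 → locker 1 (new)  [load 110/400]
  380 → locker 2 (new)  [load 380/400]
  100 → locker 1  [load 210/400]
  140 → locker 1  [load 350/400]
  280 → locker 3 (new)  [load 280/400]
  390 → locker 4 (new)  [load 390/400]
  110 → locker 3  [load 390/400]
  290 → locker 5 (new)  [load 290/400]
  90 → locker 5  [load 380/400]
5 storage lockers opened.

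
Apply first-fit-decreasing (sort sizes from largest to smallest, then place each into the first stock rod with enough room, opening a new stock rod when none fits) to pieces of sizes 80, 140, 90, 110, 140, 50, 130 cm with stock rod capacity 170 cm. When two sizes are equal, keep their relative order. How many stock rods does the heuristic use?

5

Sorted descending: 140, 140, 130, 110, 90, 80, 50.
  140 → stock rod 1 (new)  [load 140/170]
  140 → stock rod 2 (new)  [load 140/170]
  130 → stock rod 3 (new)  [load 130/170]
  110 → stock rod 4 (new)  [load 110/170]
  90 → stock rod 5 (new)  [load 90/170]
  80 → stock rod 5  [load 170/170]
  50 → stock rod 4  [load 160/170]
5 stock rods opened.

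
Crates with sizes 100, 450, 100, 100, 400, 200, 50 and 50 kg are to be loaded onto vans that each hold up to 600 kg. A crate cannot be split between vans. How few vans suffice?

Total = 450 + 400 + 200 + 100 + 100 + 100 + 50 + 50 = 1450 kg.
Lower bound: ⌈1450/600⌉ = 3 vans.
A packing using 3 vans:
  van 1: 450 + 100 + 50 = 600
  van 2: 400 + 200 = 600
  van 3: 100 + 100 + 50 = 250
This matches the lower bound, so 3 is optimal.

3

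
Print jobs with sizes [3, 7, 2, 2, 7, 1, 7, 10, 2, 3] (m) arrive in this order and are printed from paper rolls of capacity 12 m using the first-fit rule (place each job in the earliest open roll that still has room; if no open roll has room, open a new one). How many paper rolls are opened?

4

  3 → roll 1 (new)  [load 3/12]
  7 → roll 1  [load 10/12]
  2 → roll 1  [load 12/12]
  2 → roll 2 (new)  [load 2/12]
  7 → roll 2  [load 9/12]
  1 → roll 2  [load 10/12]
  7 → roll 3 (new)  [load 7/12]
  10 → roll 4 (new)  [load 10/12]
  2 → roll 2  [load 12/12]
  3 → roll 3  [load 10/12]
4 paper rolls opened.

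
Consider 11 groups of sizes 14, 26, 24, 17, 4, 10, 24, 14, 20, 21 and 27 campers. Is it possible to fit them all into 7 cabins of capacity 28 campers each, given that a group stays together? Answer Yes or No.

No

Total = 201 campers; ⌈201/28⌉ = 8.
At least 8 cabins are required, but only 7 are allowed.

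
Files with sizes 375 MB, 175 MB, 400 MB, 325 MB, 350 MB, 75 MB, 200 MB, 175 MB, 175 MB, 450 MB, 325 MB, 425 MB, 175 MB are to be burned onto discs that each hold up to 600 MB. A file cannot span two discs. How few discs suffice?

7

Total = 450 + 425 + 400 + 375 + 350 + 325 + 325 + 200 + 175 + 175 + 175 + 175 + 75 = 3625 MB.
Lower bound: ⌈3625/600⌉ = 7 discs.
A packing using 7 discs:
  disc 1: 450 + 75 = 525
  disc 2: 425 + 175 = 600
  disc 3: 400 + 200 = 600
  disc 4: 375 + 175 = 550
  disc 5: 350 + 175 = 525
  disc 6: 325 + 175 = 500
  disc 7: 325 = 325
This matches the lower bound, so 7 is optimal.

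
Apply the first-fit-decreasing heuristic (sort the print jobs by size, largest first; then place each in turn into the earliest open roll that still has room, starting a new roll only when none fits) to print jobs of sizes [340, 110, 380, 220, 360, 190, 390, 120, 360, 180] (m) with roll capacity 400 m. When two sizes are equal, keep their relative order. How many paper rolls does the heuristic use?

8

Sorted descending: 390, 380, 360, 360, 340, 220, 190, 180, 120, 110.
  390 → roll 1 (new)  [load 390/400]
  380 → roll 2 (new)  [load 380/400]
  360 → roll 3 (new)  [load 360/400]
  360 → roll 4 (new)  [load 360/400]
  340 → roll 5 (new)  [load 340/400]
  220 → roll 6 (new)  [load 220/400]
  190 → roll 7 (new)  [load 190/400]
  180 → roll 6  [load 400/400]
  120 → roll 7  [load 310/400]
  110 → roll 8 (new)  [load 110/400]
8 paper rolls opened.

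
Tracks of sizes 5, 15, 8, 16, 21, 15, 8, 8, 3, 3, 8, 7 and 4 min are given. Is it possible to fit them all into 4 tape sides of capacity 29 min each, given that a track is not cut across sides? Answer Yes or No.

Total = 121 min; ⌈121/29⌉ = 5.
At least 5 tape sides are required, but only 4 are allowed.

No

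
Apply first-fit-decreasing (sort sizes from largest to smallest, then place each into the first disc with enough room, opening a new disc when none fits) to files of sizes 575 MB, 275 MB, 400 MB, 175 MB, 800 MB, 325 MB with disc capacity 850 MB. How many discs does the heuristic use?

4

Sorted descending: 800, 575, 400, 325, 275, 175.
  800 → disc 1 (new)  [load 800/850]
  575 → disc 2 (new)  [load 575/850]
  400 → disc 3 (new)  [load 400/850]
  325 → disc 3  [load 725/850]
  275 → disc 2  [load 850/850]
  175 → disc 4 (new)  [load 175/850]
4 discs opened.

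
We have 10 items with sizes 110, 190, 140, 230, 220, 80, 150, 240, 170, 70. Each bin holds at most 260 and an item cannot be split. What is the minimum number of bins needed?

Total = 240 + 230 + 220 + 190 + 170 + 150 + 140 + 110 + 80 + 70 = 1600.
Lower bound: ⌈1600/260⌉ = 7 bins.
A packing using 7 bins:
  bin 1: 240 = 240
  bin 2: 230 = 230
  bin 3: 220 = 220
  bin 4: 190 + 70 = 260
  bin 5: 170 + 80 = 250
  bin 6: 150 + 110 = 260
  bin 7: 140 = 140
This matches the lower bound, so 7 is optimal.

7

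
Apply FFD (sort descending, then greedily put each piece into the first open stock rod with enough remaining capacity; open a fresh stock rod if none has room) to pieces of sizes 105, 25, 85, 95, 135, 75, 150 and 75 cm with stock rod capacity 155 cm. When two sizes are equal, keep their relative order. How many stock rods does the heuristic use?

Sorted descending: 150, 135, 105, 95, 85, 75, 75, 25.
  150 → stock rod 1 (new)  [load 150/155]
  135 → stock rod 2 (new)  [load 135/155]
  105 → stock rod 3 (new)  [load 105/155]
  95 → stock rod 4 (new)  [load 95/155]
  85 → stock rod 5 (new)  [load 85/155]
  75 → stock rod 6 (new)  [load 75/155]
  75 → stock rod 6  [load 150/155]
  25 → stock rod 3  [load 130/155]
6 stock rods opened.

6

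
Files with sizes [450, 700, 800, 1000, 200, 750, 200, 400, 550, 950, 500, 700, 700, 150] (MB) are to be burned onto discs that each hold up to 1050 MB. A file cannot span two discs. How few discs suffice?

Total = 1000 + 950 + 800 + 750 + 700 + 700 + 700 + 550 + 500 + 450 + 400 + 200 + 200 + 150 = 8050 MB.
Lower bound: ⌈8050/1050⌉ = 8 discs.
A packing using 9 discs:
  disc 1: 1000 = 1000
  disc 2: 950 = 950
  disc 3: 800 + 200 = 1000
  disc 4: 750 + 200 = 950
  disc 5: 700 + 150 = 850
  disc 6: 700 = 700
  disc 7: 700 = 700
  disc 8: 550 + 500 = 1050
  disc 9: 450 + 400 = 850
No arrangement into 8 discs stays within capacity, so 9 is optimal.

9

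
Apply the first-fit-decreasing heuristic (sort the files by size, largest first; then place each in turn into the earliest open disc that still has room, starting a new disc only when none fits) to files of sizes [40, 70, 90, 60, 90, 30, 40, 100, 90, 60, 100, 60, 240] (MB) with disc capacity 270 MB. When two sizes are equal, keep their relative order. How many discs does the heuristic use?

4

Sorted descending: 240, 100, 100, 90, 90, 90, 70, 60, 60, 60, 40, 40, 30.
  240 → disc 1 (new)  [load 240/270]
  100 → disc 2 (new)  [load 100/270]
  100 → disc 2  [load 200/270]
  90 → disc 3 (new)  [load 90/270]
  90 → disc 3  [load 180/270]
  90 → disc 3  [load 270/270]
  70 → disc 2  [load 270/270]
  60 → disc 4 (new)  [load 60/270]
  60 → disc 4  [load 120/270]
  60 → disc 4  [load 180/270]
  40 → disc 4  [load 220/270]
  40 → disc 4  [load 260/270]
  30 → disc 1  [load 270/270]
4 discs opened.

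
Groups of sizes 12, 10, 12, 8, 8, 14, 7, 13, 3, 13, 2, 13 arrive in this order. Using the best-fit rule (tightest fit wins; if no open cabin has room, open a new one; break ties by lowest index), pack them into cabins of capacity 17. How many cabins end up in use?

  12 → cabin 1 (new)  [load 12/17]
  10 → cabin 2 (new)  [load 10/17]
  12 → cabin 3 (new)  [load 12/17]
  8 → cabin 4 (new)  [load 8/17]
  8 → cabin 4  [load 16/17]
  14 → cabin 5 (new)  [load 14/17]
  7 → cabin 2  [load 17/17]
  13 → cabin 6 (new)  [load 13/17]
  3 → cabin 5  [load 17/17]
  13 → cabin 7 (new)  [load 13/17]
  2 → cabin 6  [load 15/17]
  13 → cabin 8 (new)  [load 13/17]
8 cabins opened.

8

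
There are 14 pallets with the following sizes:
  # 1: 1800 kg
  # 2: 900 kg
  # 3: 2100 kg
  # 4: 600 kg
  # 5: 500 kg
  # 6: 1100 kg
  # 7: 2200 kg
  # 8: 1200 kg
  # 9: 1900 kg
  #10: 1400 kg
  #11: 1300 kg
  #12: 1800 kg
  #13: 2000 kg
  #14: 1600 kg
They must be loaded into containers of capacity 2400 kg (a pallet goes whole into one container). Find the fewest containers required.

10

Total = 2200 + 2100 + 2000 + 1900 + 1800 + 1800 + 1600 + 1400 + 1300 + 1200 + 1100 + 900 + 600 + 500 = 20400 kg.
Lower bound: ⌈20400/2400⌉ = 9 containers.
A packing using 10 containers:
  container 1: 2200 = 2200
  container 2: 2100 = 2100
  container 3: 2000 = 2000
  container 4: 1900 + 500 = 2400
  container 5: 1800 + 600 = 2400
  container 6: 1800 = 1800
  container 7: 1600 = 1600
  container 8: 1400 + 900 = 2300
  container 9: 1300 + 1100 = 2400
  container 10: 1200 = 1200
No arrangement into 9 containers stays within capacity, so 10 is optimal.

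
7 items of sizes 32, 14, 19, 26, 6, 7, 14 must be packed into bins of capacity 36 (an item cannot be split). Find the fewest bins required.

Total = 32 + 26 + 19 + 14 + 14 + 7 + 6 = 118.
Lower bound: ⌈118/36⌉ = 4 bins.
A packing using 4 bins:
  bin 1: 32 = 32
  bin 2: 26 + 7 = 33
  bin 3: 19 + 14 = 33
  bin 4: 14 + 6 = 20
This matches the lower bound, so 4 is optimal.

4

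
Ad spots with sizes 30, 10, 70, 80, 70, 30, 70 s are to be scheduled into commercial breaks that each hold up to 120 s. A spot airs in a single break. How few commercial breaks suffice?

Total = 80 + 70 + 70 + 70 + 30 + 30 + 10 = 360 s.
Lower bound: ⌈360/120⌉ = 3 commercial breaks.
Also, 4 ad spots each exceed 60 s, and no two of those can share a break, so at least 4 commercial breaks are needed.
A packing using 4 commercial breaks:
  break 1: 80 + 30 + 10 = 120
  break 2: 70 + 30 = 100
  break 3: 70 = 70
  break 4: 70 = 70
This matches the lower bound, so 4 is optimal.

4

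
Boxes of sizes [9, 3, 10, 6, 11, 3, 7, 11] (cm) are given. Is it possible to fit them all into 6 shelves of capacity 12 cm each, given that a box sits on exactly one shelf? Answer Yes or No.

A valid assignment using 6 shelves:
  shelf 1: 11 = 11
  shelf 2: 11 = 11
  shelf 3: 10 = 10
  shelf 4: 9 + 3 = 12
  shelf 5: 7 + 3 = 10
  shelf 6: 6 = 6
Every load is within 12 cm, so 6 shelves suffice.

Yes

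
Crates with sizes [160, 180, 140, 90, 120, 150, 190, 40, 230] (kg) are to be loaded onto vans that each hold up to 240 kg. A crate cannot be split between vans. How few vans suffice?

Total = 230 + 190 + 180 + 160 + 150 + 140 + 120 + 90 + 40 = 1300 kg.
Lower bound: ⌈1300/240⌉ = 6 vans.
A packing using 7 vans:
  van 1: 230 = 230
  van 2: 190 + 40 = 230
  van 3: 180 = 180
  van 4: 160 = 160
  van 5: 150 + 90 = 240
  van 6: 140 = 140
  van 7: 120 = 120
No arrangement into 6 vans stays within capacity, so 7 is optimal.

7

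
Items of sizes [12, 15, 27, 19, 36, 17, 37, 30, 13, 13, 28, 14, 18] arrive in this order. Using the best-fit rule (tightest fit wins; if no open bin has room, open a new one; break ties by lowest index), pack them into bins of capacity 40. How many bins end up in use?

8

  12 → bin 1 (new)  [load 12/40]
  15 → bin 1  [load 27/40]
  27 → bin 2 (new)  [load 27/40]
  19 → bin 3 (new)  [load 19/40]
  36 → bin 4 (new)  [load 36/40]
  17 → bin 3  [load 36/40]
  37 → bin 5 (new)  [load 37/40]
  30 → bin 6 (new)  [load 30/40]
  13 → bin 1  [load 40/40]
  13 → bin 2  [load 40/40]
  28 → bin 7 (new)  [load 28/40]
  14 → bin 8 (new)  [load 14/40]
  18 → bin 8  [load 32/40]
8 bins opened.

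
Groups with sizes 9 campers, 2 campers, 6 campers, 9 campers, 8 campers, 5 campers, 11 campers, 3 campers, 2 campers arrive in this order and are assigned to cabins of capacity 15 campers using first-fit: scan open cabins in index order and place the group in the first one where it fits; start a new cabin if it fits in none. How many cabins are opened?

4

  9 → cabin 1 (new)  [load 9/15]
  2 → cabin 1  [load 11/15]
  6 → cabin 2 (new)  [load 6/15]
  9 → cabin 2  [load 15/15]
  8 → cabin 3 (new)  [load 8/15]
  5 → cabin 3  [load 13/15]
  11 → cabin 4 (new)  [load 11/15]
  3 → cabin 1  [load 14/15]
  2 → cabin 3  [load 15/15]
4 cabins opened.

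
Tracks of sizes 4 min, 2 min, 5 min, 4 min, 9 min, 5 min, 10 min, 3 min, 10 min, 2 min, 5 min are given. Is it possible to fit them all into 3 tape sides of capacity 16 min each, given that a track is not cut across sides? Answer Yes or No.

Total = 59 min; ⌈59/16⌉ = 4.
At least 4 tape sides are required, but only 3 are allowed.

No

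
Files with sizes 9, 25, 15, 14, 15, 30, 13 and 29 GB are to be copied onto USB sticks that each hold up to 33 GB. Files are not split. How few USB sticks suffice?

6

Total = 30 + 29 + 25 + 15 + 15 + 14 + 13 + 9 = 150 GB.
Lower bound: ⌈150/33⌉ = 5 USB sticks.
A packing using 6 USB sticks:
  USB stick 1: 30 = 30
  USB stick 2: 29 = 29
  USB stick 3: 25 = 25
  USB stick 4: 15 + 15 = 30
  USB stick 5: 14 + 13 = 27
  USB stick 6: 9 = 9
No arrangement into 5 USB sticks stays within capacity, so 6 is optimal.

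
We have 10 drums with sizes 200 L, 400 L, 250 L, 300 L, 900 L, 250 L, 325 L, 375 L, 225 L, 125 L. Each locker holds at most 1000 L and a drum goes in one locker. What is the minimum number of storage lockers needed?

Total = 900 + 400 + 375 + 325 + 300 + 250 + 250 + 225 + 200 + 125 = 3350 L.
Lower bound: ⌈3350/1000⌉ = 4 storage lockers.
A packing using 4 storage lockers:
  locker 1: 900 = 900
  locker 2: 400 + 375 + 225 = 1000
  locker 3: 325 + 300 + 250 + 125 = 1000
  locker 4: 250 + 200 = 450
This matches the lower bound, so 4 is optimal.

4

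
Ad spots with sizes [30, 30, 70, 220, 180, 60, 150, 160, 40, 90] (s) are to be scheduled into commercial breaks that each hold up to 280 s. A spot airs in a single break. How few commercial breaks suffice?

4

Total = 220 + 180 + 160 + 150 + 90 + 70 + 60 + 40 + 30 + 30 = 1030 s.
Lower bound: ⌈1030/280⌉ = 4 commercial breaks.
A packing using 4 commercial breaks:
  break 1: 220 + 60 = 280
  break 2: 180 + 90 = 270
  break 3: 160 + 70 + 40 = 270
  break 4: 150 + 30 + 30 = 210
This matches the lower bound, so 4 is optimal.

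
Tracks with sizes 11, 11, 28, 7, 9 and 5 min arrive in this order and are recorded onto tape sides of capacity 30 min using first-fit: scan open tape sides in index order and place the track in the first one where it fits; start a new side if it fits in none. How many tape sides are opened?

  11 → side 1 (new)  [load 11/30]
  11 → side 1  [load 22/30]
  28 → side 2 (new)  [load 28/30]
  7 → side 1  [load 29/30]
  9 → side 3 (new)  [load 9/30]
  5 → side 3  [load 14/30]
3 tape sides opened.

3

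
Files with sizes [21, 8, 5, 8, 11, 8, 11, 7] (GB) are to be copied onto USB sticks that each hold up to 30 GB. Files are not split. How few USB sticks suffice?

3

Total = 21 + 11 + 11 + 8 + 8 + 8 + 7 + 5 = 79 GB.
Lower bound: ⌈79/30⌉ = 3 USB sticks.
A packing using 3 USB sticks:
  USB stick 1: 21 + 8 = 29
  USB stick 2: 11 + 11 + 8 = 30
  USB stick 3: 8 + 7 + 5 = 20
This matches the lower bound, so 3 is optimal.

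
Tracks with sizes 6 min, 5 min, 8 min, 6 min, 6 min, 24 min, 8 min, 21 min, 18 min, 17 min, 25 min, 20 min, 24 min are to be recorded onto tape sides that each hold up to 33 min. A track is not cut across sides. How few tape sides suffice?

7

Total = 25 + 24 + 24 + 21 + 20 + 18 + 17 + 8 + 8 + 6 + 6 + 6 + 5 = 188 min.
Lower bound: ⌈188/33⌉ = 6 tape sides.
Also, 7 tracks each exceed 33/2 min, and no two of those can share a side, so at least 7 tape sides are needed.
A packing using 7 tape sides:
  side 1: 25 + 8 = 33
  side 2: 24 + 8 = 32
  side 3: 24 + 6 = 30
  side 4: 21 + 6 + 6 = 33
  side 5: 20 + 5 = 25
  side 6: 18 = 18
  side 7: 17 = 17
This matches the lower bound, so 7 is optimal.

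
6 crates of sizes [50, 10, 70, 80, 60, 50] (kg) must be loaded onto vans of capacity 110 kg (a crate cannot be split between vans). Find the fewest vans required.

4

Total = 80 + 70 + 60 + 50 + 50 + 10 = 320 kg.
Lower bound: ⌈320/110⌉ = 3 vans.
A packing using 4 vans:
  van 1: 80 + 10 = 90
  van 2: 70 = 70
  van 3: 60 + 50 = 110
  van 4: 50 = 50
No arrangement into 3 vans stays within capacity, so 4 is optimal.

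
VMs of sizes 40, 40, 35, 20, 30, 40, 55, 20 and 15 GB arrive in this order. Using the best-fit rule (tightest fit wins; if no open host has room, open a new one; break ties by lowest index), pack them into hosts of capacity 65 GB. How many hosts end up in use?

5

  40 → host 1 (new)  [load 40/65]
  40 → host 2 (new)  [load 40/65]
  35 → host 3 (new)  [load 35/65]
  20 → host 1  [load 60/65]
  30 → host 3  [load 65/65]
  40 → host 4 (new)  [load 40/65]
  55 → host 5 (new)  [load 55/65]
  20 → host 2  [load 60/65]
  15 → host 4  [load 55/65]
5 hosts opened.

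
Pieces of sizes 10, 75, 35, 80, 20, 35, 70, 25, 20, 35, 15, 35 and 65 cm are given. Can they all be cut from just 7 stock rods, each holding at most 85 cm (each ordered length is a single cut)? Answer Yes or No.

A valid assignment using 7 stock rods:
  stock rod 1: 80 = 80
  stock rod 2: 75 + 10 = 85
  stock rod 3: 70 + 15 = 85
  stock rod 4: 65 + 20 = 85
  stock rod 5: 35 + 35 = 70
  stock rod 6: 35 + 35 = 70
  stock rod 7: 25 + 20 = 45
Every load is within 85 cm, so 7 stock rods suffice.

Yes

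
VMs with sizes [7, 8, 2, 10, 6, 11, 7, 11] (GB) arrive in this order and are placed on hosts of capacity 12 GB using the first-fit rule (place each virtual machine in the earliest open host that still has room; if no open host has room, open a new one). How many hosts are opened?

7

  7 → host 1 (new)  [load 7/12]
  8 → host 2 (new)  [load 8/12]
  2 → host 1  [load 9/12]
  10 → host 3 (new)  [load 10/12]
  6 → host 4 (new)  [load 6/12]
  11 → host 5 (new)  [load 11/12]
  7 → host 6 (new)  [load 7/12]
  11 → host 7 (new)  [load 11/12]
7 hosts opened.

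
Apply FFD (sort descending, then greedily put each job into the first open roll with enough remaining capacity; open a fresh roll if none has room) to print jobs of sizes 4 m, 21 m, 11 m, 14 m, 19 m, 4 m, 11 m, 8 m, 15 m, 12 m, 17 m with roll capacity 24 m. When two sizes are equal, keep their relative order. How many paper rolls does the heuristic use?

Sorted descending: 21, 19, 17, 15, 14, 12, 11, 11, 8, 4, 4.
  21 → roll 1 (new)  [load 21/24]
  19 → roll 2 (new)  [load 19/24]
  17 → roll 3 (new)  [load 17/24]
  15 → roll 4 (new)  [load 15/24]
  14 → roll 5 (new)  [load 14/24]
  12 → roll 6 (new)  [load 12/24]
  11 → roll 6  [load 23/24]
  11 → roll 7 (new)  [load 11/24]
  8 → roll 4  [load 23/24]
  4 → roll 2  [load 23/24]
  4 → roll 3  [load 21/24]
7 paper rolls opened.

7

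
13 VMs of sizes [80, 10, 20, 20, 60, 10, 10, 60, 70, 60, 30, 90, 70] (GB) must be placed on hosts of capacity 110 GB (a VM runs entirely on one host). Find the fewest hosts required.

7

Total = 90 + 80 + 70 + 70 + 60 + 60 + 60 + 30 + 20 + 20 + 10 + 10 + 10 = 590 GB.
Lower bound: ⌈590/110⌉ = 6 hosts.
Also, 7 VMs each exceed 55 GB, and no two of those can share a host, so at least 7 hosts are needed.
A packing using 7 hosts:
  host 1: 90 + 20 = 110
  host 2: 80 + 30 = 110
  host 3: 70 + 20 + 10 + 10 = 110
  host 4: 70 + 10 = 80
  host 5: 60 = 60
  host 6: 60 = 60
  host 7: 60 = 60
This matches the lower bound, so 7 is optimal.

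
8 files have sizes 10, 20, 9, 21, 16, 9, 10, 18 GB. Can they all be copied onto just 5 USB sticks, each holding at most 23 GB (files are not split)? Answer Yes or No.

Total = 113 GB; ⌈113/23⌉ = 5.
The bound of 5 does not rule out 5, but exhaustive search shows no assignment into 5 USB sticks of capacity 23 GB exists — the minimum is 6.

No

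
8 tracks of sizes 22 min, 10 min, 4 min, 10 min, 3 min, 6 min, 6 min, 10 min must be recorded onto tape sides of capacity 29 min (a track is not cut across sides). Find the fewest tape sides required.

Total = 22 + 10 + 10 + 10 + 6 + 6 + 4 + 3 = 71 min.
Lower bound: ⌈71/29⌉ = 3 tape sides.
A packing using 3 tape sides:
  side 1: 22 + 6 = 28
  side 2: 10 + 10 + 6 + 3 = 29
  side 3: 10 + 4 = 14
This matches the lower bound, so 3 is optimal.

3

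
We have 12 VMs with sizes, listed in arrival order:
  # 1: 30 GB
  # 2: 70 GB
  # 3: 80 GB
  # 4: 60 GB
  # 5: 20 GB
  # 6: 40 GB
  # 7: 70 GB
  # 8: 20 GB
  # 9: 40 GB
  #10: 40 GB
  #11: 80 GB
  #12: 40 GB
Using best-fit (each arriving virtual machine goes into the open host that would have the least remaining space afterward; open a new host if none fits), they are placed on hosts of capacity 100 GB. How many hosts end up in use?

  30 → host 1 (new)  [load 30/100]
  70 → host 1  [load 100/100]
  80 → host 2 (new)  [load 80/100]
  60 → host 3 (new)  [load 60/100]
  20 → host 2  [load 100/100]
  40 → host 3  [load 100/100]
  70 → host 4 (new)  [load 70/100]
  20 → host 4  [load 90/100]
  40 → host 5 (new)  [load 40/100]
  40 → host 5  [load 80/100]
  80 → host 6 (new)  [load 80/100]
  40 → host 7 (new)  [load 40/100]
7 hosts opened.

7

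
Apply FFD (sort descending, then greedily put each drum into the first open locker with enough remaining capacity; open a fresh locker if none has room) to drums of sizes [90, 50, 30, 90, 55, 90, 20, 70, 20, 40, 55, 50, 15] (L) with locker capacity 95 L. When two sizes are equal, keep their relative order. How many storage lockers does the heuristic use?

8

Sorted descending: 90, 90, 90, 70, 55, 55, 50, 50, 40, 30, 20, 20, 15.
  90 → locker 1 (new)  [load 90/95]
  90 → locker 2 (new)  [load 90/95]
  90 → locker 3 (new)  [load 90/95]
  70 → locker 4 (new)  [load 70/95]
  55 → locker 5 (new)  [load 55/95]
  55 → locker 6 (new)  [load 55/95]
  50 → locker 7 (new)  [load 50/95]
  50 → locker 8 (new)  [load 50/95]
  40 → locker 5  [load 95/95]
  30 → locker 6  [load 85/95]
  20 → locker 4  [load 90/95]
  20 → locker 7  [load 70/95]
  15 → locker 7  [load 85/95]
8 storage lockers opened.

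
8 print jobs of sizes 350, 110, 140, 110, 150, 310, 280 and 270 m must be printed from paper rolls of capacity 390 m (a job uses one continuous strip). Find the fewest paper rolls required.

Total = 350 + 310 + 280 + 270 + 150 + 140 + 110 + 110 = 1720 m.
Lower bound: ⌈1720/390⌉ = 5 paper rolls.
A packing using 5 paper rolls:
  roll 1: 350 = 350
  roll 2: 310 = 310
  roll 3: 280 + 110 = 390
  roll 4: 270 + 110 = 380
  roll 5: 150 + 140 = 290
This matches the lower bound, so 5 is optimal.

5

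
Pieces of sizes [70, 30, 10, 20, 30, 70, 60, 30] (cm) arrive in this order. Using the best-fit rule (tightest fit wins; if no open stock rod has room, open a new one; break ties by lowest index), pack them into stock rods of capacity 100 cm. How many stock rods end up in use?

  70 → stock rod 1 (new)  [load 70/100]
  30 → stock rod 1  [load 100/100]
  10 → stock rod 2 (new)  [load 10/100]
  20 → stock rod 2  [load 30/100]
  30 → stock rod 2  [load 60/100]
  70 → stock rod 3 (new)  [load 70/100]
  60 → stock rod 4 (new)  [load 60/100]
  30 → stock rod 3  [load 100/100]
4 stock rods opened.

4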